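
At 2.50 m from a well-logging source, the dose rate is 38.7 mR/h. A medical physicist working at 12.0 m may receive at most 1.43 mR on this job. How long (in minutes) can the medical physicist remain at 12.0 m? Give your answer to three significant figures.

Since intensity falls as 1/r², rate at 12.0 m:
38.7 × (2.50/12.0)² = 38.7 × 0.04340 = 1.680 mR/h.
Stay time = 1.43 mR ÷ 1.680 mR/h = 0.8512 h = 51.07 min.

51.1 min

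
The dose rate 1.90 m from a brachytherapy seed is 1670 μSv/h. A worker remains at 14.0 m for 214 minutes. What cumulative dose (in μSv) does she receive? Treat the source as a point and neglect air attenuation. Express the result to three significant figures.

By the inverse-square law, rate at 14.0 m:
(1.90/14.0)² = 0.01842, so 1670 × 0.01842 = 30.76 μSv/h.
Dose = rate × time = 30.76 μSv/h × 3.567 h = 109.7 μSv.

110 μSv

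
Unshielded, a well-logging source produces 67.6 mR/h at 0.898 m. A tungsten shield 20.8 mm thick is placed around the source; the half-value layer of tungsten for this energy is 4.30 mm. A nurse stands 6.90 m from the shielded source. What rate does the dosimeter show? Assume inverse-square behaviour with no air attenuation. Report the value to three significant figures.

0.0401 mR/h

Distance alone: 67.6 × (0.898/6.90)² = 67.6 × 0.01694 = 1.145 mR/h.
Shield: 20.8/4.30 = 4.837 half-value layers → attenuation 2^(−4.837) = 0.03499.
Combined: 1.145 × 0.03499 = 0.04006 mR/h.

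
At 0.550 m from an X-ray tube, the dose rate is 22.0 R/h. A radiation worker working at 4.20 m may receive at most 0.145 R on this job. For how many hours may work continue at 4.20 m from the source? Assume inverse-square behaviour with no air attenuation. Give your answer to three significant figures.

0.384 h

Applying the 1/r² law, rate at 4.20 m:
22.0 × (0.550/4.20)² = 22.0 × 0.01715 = 0.3773 R/h.
Stay time = 0.145 R ÷ 0.3773 R/h = 0.3843 h.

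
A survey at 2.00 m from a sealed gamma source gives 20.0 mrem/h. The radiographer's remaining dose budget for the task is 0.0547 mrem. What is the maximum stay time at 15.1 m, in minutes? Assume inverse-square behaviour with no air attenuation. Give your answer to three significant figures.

Using I₁d₁² = I₂d₂², rate at 15.1 m:
20.0 × (2.00/15.1)² = 20.0 × 0.01754 = 0.3508 mrem/h.
Stay time = 0.0547 mrem ÷ 0.3508 mrem/h = 0.1559 h = 9.354 min.

9.35 min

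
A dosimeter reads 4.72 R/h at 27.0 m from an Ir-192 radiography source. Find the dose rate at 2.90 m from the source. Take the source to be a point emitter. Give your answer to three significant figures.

Using I₁d₁² = I₂d₂², the rate at 2.90 m is
4.72 × (27.0/2.90)² = 4.72 × 86.68 = 409.1 R/h.

409 R/h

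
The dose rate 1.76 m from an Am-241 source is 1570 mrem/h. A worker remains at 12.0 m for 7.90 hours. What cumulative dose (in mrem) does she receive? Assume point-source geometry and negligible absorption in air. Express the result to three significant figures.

267 mrem

By the inverse-square law, rate at 12.0 m:
(1.76/12.0)² = 0.02151, so 1570 × 0.02151 = 33.77 mrem/h.
Dose = rate × time = 33.77 mrem/h × 7.900 h = 266.8 mrem.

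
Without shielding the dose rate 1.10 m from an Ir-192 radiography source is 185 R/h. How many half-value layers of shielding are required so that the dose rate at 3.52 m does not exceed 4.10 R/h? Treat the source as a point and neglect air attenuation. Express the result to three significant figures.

2.14 half-value layers

At 3.52 m, distance alone gives 185 × (1.10/3.52)² = 185 × 0.09766 = 18.07 R/h.
Further attenuation needed: 18.07/4.10 = 4.407.
n = log₂(4.407) = 2.140 half-value layers.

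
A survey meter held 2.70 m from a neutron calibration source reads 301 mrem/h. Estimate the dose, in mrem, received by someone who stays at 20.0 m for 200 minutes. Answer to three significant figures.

18.3 mrem

By the inverse-square law, rate at 20.0 m:
(2.70/20.0)² = 0.01823, so 301 × 0.01823 = 5.487 mrem/h.
Dose = rate × time = 5.487 mrem/h × 3.333 h = 18.29 mrem.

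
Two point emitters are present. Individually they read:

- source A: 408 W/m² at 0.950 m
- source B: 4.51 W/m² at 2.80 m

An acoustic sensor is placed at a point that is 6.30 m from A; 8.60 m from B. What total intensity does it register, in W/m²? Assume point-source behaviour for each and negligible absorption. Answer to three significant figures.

9.76 W/m²

By superposition, sum each source's inverse-square contribution:
A: 408 × (0.950/6.30)² = 9.277 W/m²
B: 4.51 × (2.80/8.60)² = 0.4781 W/m²
Total = 9.277 + 0.4781 = 9.755 W/m².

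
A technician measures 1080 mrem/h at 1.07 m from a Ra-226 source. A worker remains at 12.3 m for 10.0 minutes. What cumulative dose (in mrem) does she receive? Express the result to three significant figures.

Since intensity falls as 1/r², rate at 12.3 m:
1080 × (1.07/12.3)² = 1080 × 0.007568 = 8.173 mrem/h.
Dose = rate × time = 8.173 mrem/h × 0.1667 h = 1.362 mrem.

1.36 mrem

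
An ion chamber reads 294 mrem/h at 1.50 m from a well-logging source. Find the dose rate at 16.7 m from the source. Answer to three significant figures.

2.37 mrem/h

Intensity scales as (d₁/d₂)², so the rate at 16.7 m is
(1.50/16.7)² = 0.008068, so 294 × 0.008068 = 2.372 mrem/h.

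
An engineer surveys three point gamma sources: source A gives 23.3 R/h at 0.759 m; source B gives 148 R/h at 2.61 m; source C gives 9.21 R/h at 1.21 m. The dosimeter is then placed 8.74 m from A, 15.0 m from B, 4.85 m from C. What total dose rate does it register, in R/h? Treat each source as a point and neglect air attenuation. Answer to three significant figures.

5.23 R/h

Each source contributes Iᵢ·(dᵢ/rᵢ)²; contributions add.
A: 23.3 × (0.759/8.74)² = 0.1757 R/h
B: 148 × (2.61/15.0)² = 4.481 R/h
C: 9.21 × (1.21/4.85)² = 0.5733 R/h
Total = 0.1757 + 4.481 + 0.5733 = 5.230 R/h.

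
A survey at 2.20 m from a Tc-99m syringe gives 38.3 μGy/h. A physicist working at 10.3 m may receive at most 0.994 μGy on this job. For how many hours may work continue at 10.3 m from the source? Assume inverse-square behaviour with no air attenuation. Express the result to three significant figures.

0.569 h

Using I₁d₁² = I₂d₂², rate at 10.3 m:
38.3 × (2.20/10.3)² = 38.3 × 0.04562 = 1.747 μGy/h.
Stay time = 0.994 μGy ÷ 1.747 μGy/h = 0.5690 h.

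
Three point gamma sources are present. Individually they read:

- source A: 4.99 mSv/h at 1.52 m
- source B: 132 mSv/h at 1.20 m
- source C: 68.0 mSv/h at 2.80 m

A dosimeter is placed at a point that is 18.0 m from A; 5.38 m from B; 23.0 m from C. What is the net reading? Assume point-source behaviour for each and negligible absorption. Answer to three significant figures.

7.61 mSv/h

By superposition, sum each source's inverse-square contribution:
A: 4.99 × (1.52/18.0)² = 0.03558 mSv/h
B: 132 × (1.20/5.38)² = 6.567 mSv/h
C: 68.0 × (2.80/23.0)² = 1.008 mSv/h
Total = 0.03558 + 6.567 + 1.008 = 7.611 mSv/h.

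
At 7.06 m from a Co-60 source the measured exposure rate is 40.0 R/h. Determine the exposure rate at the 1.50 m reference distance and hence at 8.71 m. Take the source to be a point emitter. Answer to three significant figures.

Applying the 1/r² law,
At 1.50 m: (7.06/1.50)² = 22.15, so 40.0 × 22.15 = 886.0 R/h
At 8.71 m: 886.0 × (1.50/8.71)² = 886.0 × 0.02966 = 26.28 R/h.

886 R/h; 26.3 R/h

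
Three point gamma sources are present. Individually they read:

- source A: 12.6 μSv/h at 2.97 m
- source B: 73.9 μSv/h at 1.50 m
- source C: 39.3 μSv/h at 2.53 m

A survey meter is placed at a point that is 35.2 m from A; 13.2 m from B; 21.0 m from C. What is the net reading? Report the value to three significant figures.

1.61 μSv/h

By superposition, sum each source's inverse-square contribution:
A: 12.6 × (2.97/35.2)² = 0.08970 μSv/h
B: 73.9 × (1.50/13.2)² = 0.9543 μSv/h
C: 39.3 × (2.53/21.0)² = 0.5704 μSv/h
Total = 0.08970 + 0.9543 + 0.5704 = 1.614 μSv/h.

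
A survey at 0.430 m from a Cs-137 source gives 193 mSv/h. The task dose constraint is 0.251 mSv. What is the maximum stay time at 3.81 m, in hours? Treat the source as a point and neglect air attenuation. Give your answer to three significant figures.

Intensity scales as (d₁/d₂)², so rate at 3.81 m:
193 × (0.430/3.81)² = 193 × 0.01274 = 2.459 mSv/h.
Stay time = 0.251 mSv ÷ 2.459 mSv/h = 0.1021 h.

0.102 h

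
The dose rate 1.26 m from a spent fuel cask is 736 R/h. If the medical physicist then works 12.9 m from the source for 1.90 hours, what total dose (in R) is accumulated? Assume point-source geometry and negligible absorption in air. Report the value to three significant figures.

By the inverse-square law, rate at 12.9 m:
(1.26/12.9)² = 0.009540, so 736 × 0.009540 = 7.021 R/h.
Dose = rate × time = 7.021 R/h × 1.900 h = 13.34 R.

13.3 R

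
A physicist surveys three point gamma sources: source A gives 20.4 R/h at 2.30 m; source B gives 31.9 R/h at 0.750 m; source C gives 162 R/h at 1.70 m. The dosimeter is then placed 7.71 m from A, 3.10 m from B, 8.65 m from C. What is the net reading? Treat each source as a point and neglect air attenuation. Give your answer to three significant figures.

By superposition, sum each source's inverse-square contribution:
A: 20.4 × (2.30/7.71)² = 1.815 R/h
B: 31.9 × (0.750/3.10)² = 1.867 R/h
C: 162 × (1.70/8.65)² = 6.257 R/h
Total = 1.815 + 1.867 + 6.257 = 9.939 R/h.

9.94 R/h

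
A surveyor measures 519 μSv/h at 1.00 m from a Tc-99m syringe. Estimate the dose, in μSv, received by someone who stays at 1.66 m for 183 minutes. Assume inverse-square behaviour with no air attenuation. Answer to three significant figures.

Intensity scales as (d₁/d₂)², so rate at 1.66 m:
519 × (1.00/1.66)² = 519 × 0.3629 = 188.3 μSv/h.
Dose = rate × time = 188.3 μSv/h × 3.050 h = 574.3 μSv.

574 μSv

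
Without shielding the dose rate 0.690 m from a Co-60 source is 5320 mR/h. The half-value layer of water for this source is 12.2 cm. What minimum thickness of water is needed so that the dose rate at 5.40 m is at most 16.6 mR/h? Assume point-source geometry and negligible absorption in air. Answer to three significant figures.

29.1 cm

At 5.40 m, distance alone gives 5320 × (0.690/5.40)² = 5320 × 0.01633 = 86.88 mR/h.
Further attenuation needed: 86.88/16.6 = 5.234.
n = log₂(5.234) = 2.388 half-value layers.
Thickness = 2.388 × 12.2 cm = 29.13 cm.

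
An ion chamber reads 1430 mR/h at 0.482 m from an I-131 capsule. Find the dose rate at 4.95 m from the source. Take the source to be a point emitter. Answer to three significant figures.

By the inverse-square law, the rate at 4.95 m is
1430 × (0.482/4.95)² = 1430 × 0.009482 = 13.56 mR/h.

13.6 mR/h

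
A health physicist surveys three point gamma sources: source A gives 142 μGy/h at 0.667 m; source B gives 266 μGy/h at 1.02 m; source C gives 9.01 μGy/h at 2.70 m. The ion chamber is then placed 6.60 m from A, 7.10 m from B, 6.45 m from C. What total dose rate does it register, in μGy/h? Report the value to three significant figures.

8.52 μGy/h

Each source contributes Iᵢ·(dᵢ/rᵢ)²; contributions add.
A: 142 × (0.667/6.60)² = 1.450 μGy/h
B: 266 × (1.02/7.10)² = 5.490 μGy/h
C: 9.01 × (2.70/6.45)² = 1.579 μGy/h
Total = 1.450 + 5.490 + 1.579 = 8.519 μGy/h.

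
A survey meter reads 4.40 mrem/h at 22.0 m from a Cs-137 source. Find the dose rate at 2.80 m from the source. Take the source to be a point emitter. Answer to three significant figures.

Intensity scales as (d₁/d₂)², so the rate at 2.80 m is
4.40 × (22.0/2.80)² = 4.40 × 61.73 = 271.6 mrem/h.

272 mrem/h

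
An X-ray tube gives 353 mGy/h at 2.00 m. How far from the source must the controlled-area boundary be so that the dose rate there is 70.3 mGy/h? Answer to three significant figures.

4.48 m

Since intensity falls as 1/r², d₂ = d₁·√(I₁/I₂).
I₁/I₂ = 353/70.3 = 5.021, so d₂ = 2.00 × √5.021 = 4.482 m.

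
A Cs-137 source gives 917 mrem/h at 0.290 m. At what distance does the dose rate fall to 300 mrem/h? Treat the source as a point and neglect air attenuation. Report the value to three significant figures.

0.507 m

Applying the 1/r² law, d₂ = d₁·√(I₁/I₂).
I₁/I₂ = 917/300 = 3.057, so d₂ = 0.290 × √3.057 = 0.5070 m.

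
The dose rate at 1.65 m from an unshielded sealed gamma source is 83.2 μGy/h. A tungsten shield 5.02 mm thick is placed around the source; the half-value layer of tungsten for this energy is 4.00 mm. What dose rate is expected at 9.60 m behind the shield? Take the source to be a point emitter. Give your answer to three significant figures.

Distance alone: 83.2 × (1.65/9.60)² = 83.2 × 0.02954 = 2.458 μGy/h.
Shield: 5.02/4.00 = 1.255 half-value layers → attenuation 2^(−1.255) = 0.4190.
Combined: 2.458 × 0.4190 = 1.030 μGy/h.

1.03 μGy/h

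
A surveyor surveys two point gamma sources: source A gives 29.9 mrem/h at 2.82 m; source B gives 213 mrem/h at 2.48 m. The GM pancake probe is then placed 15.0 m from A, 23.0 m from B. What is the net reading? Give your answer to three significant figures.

By superposition, sum each source's inverse-square contribution:
A: 29.9 × (2.82/15.0)² = 1.057 mrem/h
B: 213 × (2.48/23.0)² = 2.476 mrem/h
Total = 1.057 + 2.476 = 3.533 mrem/h.

3.53 mrem/h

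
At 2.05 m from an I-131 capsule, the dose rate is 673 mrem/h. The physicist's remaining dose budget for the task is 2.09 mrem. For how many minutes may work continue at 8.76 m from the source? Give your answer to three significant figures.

By the inverse-square law, rate at 8.76 m:
(2.05/8.76)² = 0.05476, so 673 × 0.05476 = 36.85 mrem/h.
Stay time = 2.09 mrem ÷ 36.85 mrem/h = 0.05672 h = 3.403 min.

3.40 min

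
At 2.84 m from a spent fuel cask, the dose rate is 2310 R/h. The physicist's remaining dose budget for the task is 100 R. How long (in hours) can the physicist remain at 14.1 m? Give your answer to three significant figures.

Intensity scales as (d₁/d₂)², so rate at 14.1 m:
(2.84/14.1)² = 0.04057, so 2310 × 0.04057 = 93.72 R/h.
Stay time = 100 R ÷ 93.72 R/h = 1.067 h.

1.07 h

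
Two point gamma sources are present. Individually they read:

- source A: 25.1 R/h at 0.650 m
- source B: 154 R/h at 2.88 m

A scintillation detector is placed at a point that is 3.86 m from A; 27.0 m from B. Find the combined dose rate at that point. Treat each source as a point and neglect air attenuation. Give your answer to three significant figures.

Each source contributes Iᵢ·(dᵢ/rᵢ)²; contributions add.
A: 25.1 × (0.650/3.86)² = 0.7117 R/h
B: 154 × (2.88/27.0)² = 1.752 R/h
Total = 0.7117 + 1.752 = 2.464 R/h.

2.46 R/h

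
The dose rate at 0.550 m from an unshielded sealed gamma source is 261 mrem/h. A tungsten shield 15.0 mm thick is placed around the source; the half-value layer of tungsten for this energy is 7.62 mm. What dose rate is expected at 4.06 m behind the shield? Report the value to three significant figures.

Distance alone: (0.550/4.06)² = 0.01835, so 261 × 0.01835 = 4.789 mrem/h.
Shield: 15.0/7.62 = 1.969 half-value layers → attenuation 2^(−1.969) = 0.2554.
Combined: 4.789 × 0.2554 = 1.223 mrem/h.

1.22 mrem/h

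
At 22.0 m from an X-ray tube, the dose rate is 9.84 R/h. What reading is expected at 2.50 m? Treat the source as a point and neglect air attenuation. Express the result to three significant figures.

By the inverse-square law, the rate at 2.50 m is
(22.0/2.50)² = 77.44, so 9.84 × 77.44 = 762.0 R/h.

762 R/h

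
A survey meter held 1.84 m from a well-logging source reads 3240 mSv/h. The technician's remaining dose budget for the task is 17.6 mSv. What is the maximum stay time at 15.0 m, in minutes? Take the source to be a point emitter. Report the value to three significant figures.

By the inverse-square law, rate at 15.0 m:
3240 × (1.84/15.0)² = 3240 × 0.01505 = 48.76 mSv/h.
Stay time = 17.6 mSv ÷ 48.76 mSv/h = 0.3610 h = 21.66 min.

21.7 min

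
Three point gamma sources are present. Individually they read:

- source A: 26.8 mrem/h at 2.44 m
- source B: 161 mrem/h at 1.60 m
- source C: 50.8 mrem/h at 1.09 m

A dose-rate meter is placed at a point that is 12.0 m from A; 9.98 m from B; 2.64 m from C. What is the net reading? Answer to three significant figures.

Each source contributes Iᵢ·(dᵢ/rᵢ)²; contributions add.
A: 26.8 × (2.44/12.0)² = 1.108 mrem/h
B: 161 × (1.60/9.98)² = 4.138 mrem/h
C: 50.8 × (1.09/2.64)² = 8.660 mrem/h
Total = 1.108 + 4.138 + 8.660 = 13.91 mrem/h.

13.9 mrem/h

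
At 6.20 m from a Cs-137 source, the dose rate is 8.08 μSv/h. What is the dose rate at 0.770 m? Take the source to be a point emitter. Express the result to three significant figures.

Since intensity falls as 1/r², the rate at 0.770 m is
(6.20/0.770)² = 64.83, so 8.08 × 64.83 = 523.8 μSv/h.

524 μSv/h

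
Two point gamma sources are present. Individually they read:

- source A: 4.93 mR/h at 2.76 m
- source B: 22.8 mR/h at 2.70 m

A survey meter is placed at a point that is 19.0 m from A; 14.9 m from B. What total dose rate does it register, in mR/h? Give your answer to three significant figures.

Each source contributes Iᵢ·(dᵢ/rᵢ)²; contributions add.
A: 4.93 × (2.76/19.0)² = 0.1040 mR/h
B: 22.8 × (2.70/14.9)² = 0.7487 mR/h
Total = 0.1040 + 0.7487 = 0.8527 mR/h.

0.853 mR/h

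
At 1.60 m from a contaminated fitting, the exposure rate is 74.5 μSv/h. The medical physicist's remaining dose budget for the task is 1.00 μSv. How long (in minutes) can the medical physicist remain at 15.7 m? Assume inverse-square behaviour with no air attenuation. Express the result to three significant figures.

Using I₁d₁² = I₂d₂², rate at 15.7 m:
74.5 × (1.60/15.7)² = 74.5 × 0.01039 = 0.7741 μSv/h.
Stay time = 1.00 μSv ÷ 0.7741 μSv/h = 1.292 h = 77.52 min.

77.5 min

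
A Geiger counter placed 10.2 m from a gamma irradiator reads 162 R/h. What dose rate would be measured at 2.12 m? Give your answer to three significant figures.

3750 R/h

Using I₁d₁² = I₂d₂², scaling from 10.2 m to 2.12 m:
(10.2/2.12)² = 23.15, so 162 × 23.15 = 3750 R/h.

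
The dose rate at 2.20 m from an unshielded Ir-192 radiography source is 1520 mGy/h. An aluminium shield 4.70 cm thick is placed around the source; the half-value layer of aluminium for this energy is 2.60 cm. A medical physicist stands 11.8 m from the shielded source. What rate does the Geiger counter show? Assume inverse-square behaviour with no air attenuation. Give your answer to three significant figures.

15.1 mGy/h

Distance alone: 1520 × (2.20/11.8)² = 1520 × 0.03476 = 52.84 mGy/h.
Shield: 4.70/2.60 = 1.808 half-value layers → attenuation 2^(−1.808) = 0.2856.
Combined: 52.84 × 0.2856 = 15.09 mGy/h.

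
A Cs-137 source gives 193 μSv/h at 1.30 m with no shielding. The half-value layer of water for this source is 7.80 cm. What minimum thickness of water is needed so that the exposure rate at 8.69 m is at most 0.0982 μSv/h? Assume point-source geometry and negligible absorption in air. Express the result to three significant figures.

At 8.69 m, distance alone gives (1.30/8.69)² = 0.02238, so 193 × 0.02238 = 4.319 μSv/h.
Further attenuation needed: 4.319/0.0982 = 43.98.
n = log₂(43.98) = 5.459 half-value layers.
Thickness = 5.459 × 7.80 cm = 42.58 cm.

42.6 cm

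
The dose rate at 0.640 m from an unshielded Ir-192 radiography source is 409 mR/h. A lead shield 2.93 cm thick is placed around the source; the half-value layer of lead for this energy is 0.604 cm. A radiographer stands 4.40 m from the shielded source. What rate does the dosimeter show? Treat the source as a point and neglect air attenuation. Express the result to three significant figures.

0.300 mR/h

Distance alone: 409 × (0.640/4.40)² = 409 × 0.02116 = 8.654 mR/h.
Shield: 2.93/0.604 = 4.851 half-value layers → attenuation 2^(−4.851) = 0.03465.
Combined: 8.654 × 0.03465 = 0.2999 mR/h.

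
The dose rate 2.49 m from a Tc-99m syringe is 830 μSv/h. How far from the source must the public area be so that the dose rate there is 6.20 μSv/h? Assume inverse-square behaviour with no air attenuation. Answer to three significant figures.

Applying the 1/r² law, d₂ = d₁·√(I₁/I₂).
I₁/I₂ = 830/6.20 = 133.9, so d₂ = 2.49 × √133.9 = 28.81 m.

28.8 m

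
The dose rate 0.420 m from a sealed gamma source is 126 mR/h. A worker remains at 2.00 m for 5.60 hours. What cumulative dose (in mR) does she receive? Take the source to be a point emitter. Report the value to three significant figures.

31.1 mR

Using I₁d₁² = I₂d₂², rate at 2.00 m:
(0.420/2.00)² = 0.04410, so 126 × 0.04410 = 5.557 mR/h.
Dose = rate × time = 5.557 mR/h × 5.600 h = 31.12 mR.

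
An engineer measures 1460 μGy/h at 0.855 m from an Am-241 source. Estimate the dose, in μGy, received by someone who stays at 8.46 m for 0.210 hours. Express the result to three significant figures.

Intensity scales as (d₁/d₂)², so rate at 8.46 m:
(0.855/8.46)² = 0.01021, so 1460 × 0.01021 = 14.91 μGy/h.
Dose = rate × time = 14.91 μGy/h × 0.2100 h = 3.131 μGy.

3.13 μGy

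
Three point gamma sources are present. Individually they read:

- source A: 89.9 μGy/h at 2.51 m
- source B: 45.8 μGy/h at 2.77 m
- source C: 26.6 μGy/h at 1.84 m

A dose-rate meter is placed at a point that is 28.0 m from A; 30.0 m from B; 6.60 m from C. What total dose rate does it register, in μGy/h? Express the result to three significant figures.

3.18 μGy/h

By superposition, sum each source's inverse-square contribution:
A: 89.9 × (2.51/28.0)² = 0.7224 μGy/h
B: 45.8 × (2.77/30.0)² = 0.3905 μGy/h
C: 26.6 × (1.84/6.60)² = 2.067 μGy/h
Total = 0.7224 + 0.3905 + 2.067 = 3.180 μGy/h.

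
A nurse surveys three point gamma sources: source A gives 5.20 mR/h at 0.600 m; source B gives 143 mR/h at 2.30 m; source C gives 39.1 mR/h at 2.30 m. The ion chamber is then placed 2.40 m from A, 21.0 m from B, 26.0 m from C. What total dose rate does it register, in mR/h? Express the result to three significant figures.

2.35 mR/h

By superposition, sum each source's inverse-square contribution:
A: 5.20 × (0.600/2.40)² = 0.3250 mR/h
B: 143 × (2.30/21.0)² = 1.715 mR/h
C: 39.1 × (2.30/26.0)² = 0.3060 mR/h
Total = 0.3250 + 1.715 + 0.3060 = 2.346 mR/h.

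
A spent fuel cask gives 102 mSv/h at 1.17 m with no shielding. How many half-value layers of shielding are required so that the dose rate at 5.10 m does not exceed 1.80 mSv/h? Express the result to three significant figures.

1.58 half-value layers

At 5.10 m, distance alone gives (1.17/5.10)² = 0.05263, so 102 × 0.05263 = 5.368 mSv/h.
Further attenuation needed: 5.368/1.80 = 2.982.
n = log₂(2.982) = 1.576 half-value layers.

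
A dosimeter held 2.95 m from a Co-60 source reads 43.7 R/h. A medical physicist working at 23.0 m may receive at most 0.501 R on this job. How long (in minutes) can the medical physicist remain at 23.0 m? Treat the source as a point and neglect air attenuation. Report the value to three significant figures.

By the inverse-square law, rate at 23.0 m:
(2.95/23.0)² = 0.01645, so 43.7 × 0.01645 = 0.7189 R/h.
Stay time = 0.501 R ÷ 0.7189 R/h = 0.6969 h = 41.81 min.

41.8 min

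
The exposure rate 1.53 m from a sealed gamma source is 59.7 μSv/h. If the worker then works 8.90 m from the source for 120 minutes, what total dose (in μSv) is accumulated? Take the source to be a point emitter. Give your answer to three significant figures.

By the inverse-square law, rate at 8.90 m:
(1.53/8.90)² = 0.02955, so 59.7 × 0.02955 = 1.764 μSv/h.
Dose = rate × time = 1.764 μSv/h × 2.000 h = 3.528 μSv.

3.53 μSv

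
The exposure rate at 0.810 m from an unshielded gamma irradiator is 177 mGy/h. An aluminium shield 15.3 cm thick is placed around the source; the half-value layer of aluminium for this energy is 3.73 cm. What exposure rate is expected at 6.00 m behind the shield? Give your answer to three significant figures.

Distance alone: 177 × (0.810/6.00)² = 177 × 0.01823 = 3.227 mGy/h.
Shield: 15.3/3.73 = 4.102 half-value layers → attenuation 2^(−4.102) = 0.05823.
Combined: 3.227 × 0.05823 = 0.1879 mGy/h.

0.188 mGy/h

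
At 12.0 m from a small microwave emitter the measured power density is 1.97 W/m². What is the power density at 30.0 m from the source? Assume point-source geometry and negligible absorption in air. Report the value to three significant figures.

0.315 W/m²

By the inverse-square law, scaling from 12.0 m to 30.0 m:
1.97 × (12.0/30.0)² = 1.97 × 0.1600 = 0.3152 W/m².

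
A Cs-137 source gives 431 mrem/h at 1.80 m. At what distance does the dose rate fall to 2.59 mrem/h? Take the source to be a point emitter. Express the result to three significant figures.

Applying the 1/r² law, d₂ = d₁·√(I₁/I₂).
I₁/I₂ = 431/2.59 = 166.4, so d₂ = 1.80 × √166.4 = 23.22 m.

23.2 m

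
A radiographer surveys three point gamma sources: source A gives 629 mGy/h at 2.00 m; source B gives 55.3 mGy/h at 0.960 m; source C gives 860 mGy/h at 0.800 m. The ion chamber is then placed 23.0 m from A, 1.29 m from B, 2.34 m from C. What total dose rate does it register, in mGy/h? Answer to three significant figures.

136 mGy/h

Each source contributes Iᵢ·(dᵢ/rᵢ)²; contributions add.
A: 629 × (2.00/23.0)² = 4.756 mGy/h
B: 55.3 × (0.960/1.29)² = 30.63 mGy/h
C: 860 × (0.800/2.34)² = 100.5 mGy/h
Total = 4.756 + 30.63 + 100.5 = 135.9 mGy/h.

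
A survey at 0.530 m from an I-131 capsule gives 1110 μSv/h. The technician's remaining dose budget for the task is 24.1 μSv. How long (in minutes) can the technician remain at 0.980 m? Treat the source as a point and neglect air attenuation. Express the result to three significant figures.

4.45 min

Using I₁d₁² = I₂d₂², rate at 0.980 m:
1110 × (0.530/0.980)² = 1110 × 0.2925 = 324.7 μSv/h.
Stay time = 24.1 μSv ÷ 324.7 μSv/h = 0.07422 h = 4.453 min.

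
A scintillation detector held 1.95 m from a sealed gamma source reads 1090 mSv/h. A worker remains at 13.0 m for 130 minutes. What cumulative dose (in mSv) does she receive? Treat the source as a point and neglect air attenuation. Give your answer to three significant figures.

53.1 mSv

By the inverse-square law, rate at 13.0 m:
1090 × (1.95/13.0)² = 1090 × 0.02250 = 24.52 mSv/h.
Dose = rate × time = 24.52 mSv/h × 2.167 h = 53.13 mSv.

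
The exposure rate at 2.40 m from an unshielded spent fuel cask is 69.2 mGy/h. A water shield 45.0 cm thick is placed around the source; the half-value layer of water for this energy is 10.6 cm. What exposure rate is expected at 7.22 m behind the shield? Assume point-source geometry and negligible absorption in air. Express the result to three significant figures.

Distance alone: 69.2 × (2.40/7.22)² = 69.2 × 0.1105 = 7.647 mGy/h.
Shield: 45.0/10.6 = 4.245 half-value layers → attenuation 2^(−4.245) = 0.05274.
Combined: 7.647 × 0.05274 = 0.4033 mGy/h.

0.403 mGy/h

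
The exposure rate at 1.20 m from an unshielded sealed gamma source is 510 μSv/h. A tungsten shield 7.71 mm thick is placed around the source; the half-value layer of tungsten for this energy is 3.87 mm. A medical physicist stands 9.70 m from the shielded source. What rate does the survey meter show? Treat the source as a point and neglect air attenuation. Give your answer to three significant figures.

Distance alone: (1.20/9.70)² = 0.01530, so 510 × 0.01530 = 7.803 μSv/h.
Shield: 7.71/3.87 = 1.992 half-value layers → attenuation 2^(−1.992) = 0.2514.
Combined: 7.803 × 0.2514 = 1.962 μSv/h.

1.96 μSv/h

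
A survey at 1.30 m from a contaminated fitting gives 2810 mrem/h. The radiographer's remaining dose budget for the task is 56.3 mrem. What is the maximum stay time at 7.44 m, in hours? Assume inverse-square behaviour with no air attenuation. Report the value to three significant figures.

Intensity scales as (d₁/d₂)², so rate at 7.44 m:
(1.30/7.44)² = 0.03053, so 2810 × 0.03053 = 85.79 mrem/h.
Stay time = 56.3 mrem ÷ 85.79 mrem/h = 0.6563 h.

0.656 h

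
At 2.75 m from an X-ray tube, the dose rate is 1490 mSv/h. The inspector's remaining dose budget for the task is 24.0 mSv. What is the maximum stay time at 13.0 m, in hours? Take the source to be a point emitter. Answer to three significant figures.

0.360 h

By the inverse-square law, rate at 13.0 m:
(2.75/13.0)² = 0.04475, so 1490 × 0.04475 = 66.68 mSv/h.
Stay time = 24.0 mSv ÷ 66.68 mSv/h = 0.3599 h.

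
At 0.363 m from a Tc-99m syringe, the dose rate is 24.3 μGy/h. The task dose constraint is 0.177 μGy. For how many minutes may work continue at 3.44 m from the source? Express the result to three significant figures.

39.2 min

Intensity scales as (d₁/d₂)², so rate at 3.44 m:
(0.363/3.44)² = 0.01114, so 24.3 × 0.01114 = 0.2707 μGy/h.
Stay time = 0.177 μGy ÷ 0.2707 μGy/h = 0.6539 h = 39.23 min.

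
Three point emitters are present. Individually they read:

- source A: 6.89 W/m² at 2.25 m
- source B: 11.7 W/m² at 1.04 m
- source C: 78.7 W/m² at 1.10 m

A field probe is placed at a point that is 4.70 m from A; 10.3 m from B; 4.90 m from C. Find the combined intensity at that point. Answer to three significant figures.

Each source contributes Iᵢ·(dᵢ/rᵢ)²; contributions add.
A: 6.89 × (2.25/4.70)² = 1.579 W/m²
B: 11.7 × (1.04/10.3)² = 0.1193 W/m²
C: 78.7 × (1.10/4.90)² = 3.966 W/m²
Total = 1.579 + 0.1193 + 3.966 = 5.664 W/m².

5.66 W/m²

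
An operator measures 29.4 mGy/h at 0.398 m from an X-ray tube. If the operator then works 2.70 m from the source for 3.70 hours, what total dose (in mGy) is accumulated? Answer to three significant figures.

By the inverse-square law, rate at 2.70 m:
29.4 × (0.398/2.70)² = 29.4 × 0.02173 = 0.6389 mGy/h.
Dose = rate × time = 0.6389 mGy/h × 3.700 h = 2.364 mGy.

2.36 mGy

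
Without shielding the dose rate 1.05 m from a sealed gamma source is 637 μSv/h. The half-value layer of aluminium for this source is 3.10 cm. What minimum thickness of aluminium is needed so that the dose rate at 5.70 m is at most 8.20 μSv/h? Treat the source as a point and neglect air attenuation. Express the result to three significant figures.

At 5.70 m, distance alone gives (1.05/5.70)² = 0.03393, so 637 × 0.03393 = 21.61 μSv/h.
Further attenuation needed: 21.61/8.20 = 2.635.
n = log₂(2.635) = 1.398 half-value layers.
Thickness = 1.398 × 3.10 cm = 4.334 cm.

4.33 cm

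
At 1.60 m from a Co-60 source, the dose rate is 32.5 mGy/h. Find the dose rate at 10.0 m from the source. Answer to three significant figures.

0.832 mGy/h

Since intensity falls as 1/r², the rate at 10.0 m is
(1.60/10.0)² = 0.02560, so 32.5 × 0.02560 = 0.8320 mGy/h.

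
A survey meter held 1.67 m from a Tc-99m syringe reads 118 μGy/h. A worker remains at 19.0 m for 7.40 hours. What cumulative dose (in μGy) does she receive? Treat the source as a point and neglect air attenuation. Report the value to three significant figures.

Intensity scales as (d₁/d₂)², so rate at 19.0 m:
118 × (1.67/19.0)² = 118 × 0.007725 = 0.9115 μGy/h.
Dose = rate × time = 0.9115 μGy/h × 7.400 h = 6.745 μGy.

6.75 μGy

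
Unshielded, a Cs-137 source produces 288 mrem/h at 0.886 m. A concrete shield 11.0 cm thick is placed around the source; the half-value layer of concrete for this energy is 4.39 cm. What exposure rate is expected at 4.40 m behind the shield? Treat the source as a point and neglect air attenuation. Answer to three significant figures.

2.06 mrem/h

Distance alone: (0.886/4.40)² = 0.04055, so 288 × 0.04055 = 11.68 mrem/h.
Shield: 11.0/4.39 = 2.506 half-value layers → attenuation 2^(−2.506) = 0.1760.
Combined: 11.68 × 0.1760 = 2.056 mrem/h.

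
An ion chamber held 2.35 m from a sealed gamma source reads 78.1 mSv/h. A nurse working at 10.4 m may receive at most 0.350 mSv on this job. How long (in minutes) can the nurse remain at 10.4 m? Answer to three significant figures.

Since intensity falls as 1/r², rate at 10.4 m:
78.1 × (2.35/10.4)² = 78.1 × 0.05106 = 3.988 mSv/h.
Stay time = 0.350 mSv ÷ 3.988 mSv/h = 0.08776 h = 5.266 min.

5.27 min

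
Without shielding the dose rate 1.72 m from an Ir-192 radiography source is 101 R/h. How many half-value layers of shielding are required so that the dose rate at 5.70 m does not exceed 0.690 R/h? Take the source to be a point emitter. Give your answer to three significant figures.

At 5.70 m, distance alone gives 101 × (1.72/5.70)² = 101 × 0.09106 = 9.197 R/h.
Further attenuation needed: 9.197/0.690 = 13.33.
n = log₂(13.33) = 3.737 half-value layers.

3.74 half-value layers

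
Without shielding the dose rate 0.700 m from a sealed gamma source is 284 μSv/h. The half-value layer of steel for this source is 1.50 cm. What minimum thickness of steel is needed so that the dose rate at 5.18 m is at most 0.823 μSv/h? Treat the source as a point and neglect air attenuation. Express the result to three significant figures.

At 5.18 m, distance alone gives 284 × (0.700/5.18)² = 284 × 0.01826 = 5.186 μSv/h.
Further attenuation needed: 5.186/0.823 = 6.301.
n = log₂(6.301) = 2.656 half-value layers.
Thickness = 2.656 × 1.50 cm = 3.984 cm.

3.98 cm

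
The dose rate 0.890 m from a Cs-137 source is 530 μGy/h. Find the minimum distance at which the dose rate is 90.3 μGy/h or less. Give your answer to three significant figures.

2.16 m

Using I₁d₁² = I₂d₂², d₂ = d₁·√(I₁/I₂).
I₁/I₂ = 530/90.3 = 5.869, so d₂ = 0.890 × √5.869 = 2.156 m.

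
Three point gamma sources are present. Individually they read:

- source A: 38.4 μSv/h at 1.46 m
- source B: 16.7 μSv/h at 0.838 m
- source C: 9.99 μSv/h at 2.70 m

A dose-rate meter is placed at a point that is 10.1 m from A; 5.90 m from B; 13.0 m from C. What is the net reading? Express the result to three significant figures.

By superposition, sum each source's inverse-square contribution:
A: 38.4 × (1.46/10.1)² = 0.8024 μSv/h
B: 16.7 × (0.838/5.90)² = 0.3369 μSv/h
C: 9.99 × (2.70/13.0)² = 0.4309 μSv/h
Total = 0.8024 + 0.3369 + 0.4309 = 1.570 μSv/h.

1.57 μSv/h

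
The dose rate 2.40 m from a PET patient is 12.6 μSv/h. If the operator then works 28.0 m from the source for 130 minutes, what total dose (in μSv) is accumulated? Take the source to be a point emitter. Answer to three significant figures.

Applying the 1/r² law, rate at 28.0 m:
(2.40/28.0)² = 0.007347, so 12.6 × 0.007347 = 0.09257 μSv/h.
Dose = rate × time = 0.09257 μSv/h × 2.167 h = 0.2006 μSv.

0.201 μSv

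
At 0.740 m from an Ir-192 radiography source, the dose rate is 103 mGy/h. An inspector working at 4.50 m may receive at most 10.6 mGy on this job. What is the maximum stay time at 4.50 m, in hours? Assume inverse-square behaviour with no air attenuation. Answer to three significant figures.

Intensity scales as (d₁/d₂)², so rate at 4.50 m:
103 × (0.740/4.50)² = 103 × 0.02704 = 2.785 mGy/h.
Stay time = 10.6 mGy ÷ 2.785 mGy/h = 3.806 h.

3.81 h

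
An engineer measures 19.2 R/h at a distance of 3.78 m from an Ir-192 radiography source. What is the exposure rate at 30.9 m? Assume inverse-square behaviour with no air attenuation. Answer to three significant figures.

0.287 R/h

Using I₁d₁² = I₂d₂², the rate at 30.9 m is
19.2 × (3.78/30.9)² = 19.2 × 0.01496 = 0.2872 R/h.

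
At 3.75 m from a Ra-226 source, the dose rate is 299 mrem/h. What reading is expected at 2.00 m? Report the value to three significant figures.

1050 mrem/h

Using I₁d₁² = I₂d₂², the rate at 2.00 m is
299 × (3.75/2.00)² = 299 × 3.516 = 1051 mrem/h.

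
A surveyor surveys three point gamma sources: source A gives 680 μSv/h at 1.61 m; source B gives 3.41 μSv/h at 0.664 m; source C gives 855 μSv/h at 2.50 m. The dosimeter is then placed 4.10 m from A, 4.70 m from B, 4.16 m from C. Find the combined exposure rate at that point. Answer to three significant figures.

Each source contributes Iᵢ·(dᵢ/rᵢ)²; contributions add.
A: 680 × (1.61/4.10)² = 104.9 μSv/h
B: 3.41 × (0.664/4.70)² = 0.06806 μSv/h
C: 855 × (2.50/4.16)² = 308.8 μSv/h
Total = 104.9 + 0.06806 + 308.8 = 413.8 μSv/h.

414 μSv/h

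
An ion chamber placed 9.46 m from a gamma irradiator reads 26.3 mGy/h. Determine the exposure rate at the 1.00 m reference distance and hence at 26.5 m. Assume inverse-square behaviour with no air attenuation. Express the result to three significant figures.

2350 mGy/h; 3.35 mGy/h

Using I₁d₁² = I₂d₂²,
At 1.00 m: (9.46/1.00)² = 89.49, so 26.3 × 89.49 = 2354 mGy/h
At 26.5 m: (1.00/26.5)² = 0.001424, so 2354 × 0.001424 = 3.352 mGy/h.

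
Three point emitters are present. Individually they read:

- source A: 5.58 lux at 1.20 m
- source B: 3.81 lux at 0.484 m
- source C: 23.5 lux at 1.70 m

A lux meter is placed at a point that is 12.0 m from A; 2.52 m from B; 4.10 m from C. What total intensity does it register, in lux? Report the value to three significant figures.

By superposition, sum each source's inverse-square contribution:
A: 5.58 × (1.20/12.0)² = 0.05580 lux
B: 3.81 × (0.484/2.52)² = 0.1405 lux
C: 23.5 × (1.70/4.10)² = 4.040 lux
Total = 0.05580 + 0.1405 + 4.040 = 4.236 lux.

4.24 lux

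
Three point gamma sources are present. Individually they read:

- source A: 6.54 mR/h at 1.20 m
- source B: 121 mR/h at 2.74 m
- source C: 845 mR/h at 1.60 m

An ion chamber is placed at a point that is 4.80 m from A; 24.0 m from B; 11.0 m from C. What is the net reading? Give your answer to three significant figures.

Each source contributes Iᵢ·(dᵢ/rᵢ)²; contributions add.
A: 6.54 × (1.20/4.80)² = 0.4088 mR/h
B: 121 × (2.74/24.0)² = 1.577 mR/h
C: 845 × (1.60/11.0)² = 17.88 mR/h
Total = 0.4088 + 1.577 + 17.88 = 19.87 mR/h.

19.9 mR/h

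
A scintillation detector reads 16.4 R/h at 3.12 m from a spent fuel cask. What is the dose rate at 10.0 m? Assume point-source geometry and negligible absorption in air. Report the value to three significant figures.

By the inverse-square law, the rate at 10.0 m is
(3.12/10.0)² = 0.09734, so 16.4 × 0.09734 = 1.596 R/h.

1.60 R/h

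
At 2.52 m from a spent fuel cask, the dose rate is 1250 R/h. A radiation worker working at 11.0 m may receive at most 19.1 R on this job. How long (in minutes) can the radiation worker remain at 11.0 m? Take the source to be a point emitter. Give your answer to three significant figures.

17.5 min

Since intensity falls as 1/r², rate at 11.0 m:
1250 × (2.52/11.0)² = 1250 × 0.05248 = 65.60 R/h.
Stay time = 19.1 R ÷ 65.60 R/h = 0.2912 h = 17.47 min.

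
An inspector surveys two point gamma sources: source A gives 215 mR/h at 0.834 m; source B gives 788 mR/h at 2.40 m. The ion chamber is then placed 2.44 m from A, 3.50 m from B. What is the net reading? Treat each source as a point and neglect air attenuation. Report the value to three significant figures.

Each source contributes Iᵢ·(dᵢ/rᵢ)²; contributions add.
A: 215 × (0.834/2.44)² = 25.12 mR/h
B: 788 × (2.40/3.50)² = 370.5 mR/h
Total = 25.12 + 370.5 = 395.6 mR/h.

396 mR/h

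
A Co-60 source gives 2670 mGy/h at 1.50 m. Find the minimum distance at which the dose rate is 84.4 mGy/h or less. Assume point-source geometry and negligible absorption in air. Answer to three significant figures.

Intensity scales as (d₁/d₂)², so d₂ = d₁·√(I₁/I₂).
I₁/I₂ = 2670/84.4 = 31.64, so d₂ = 1.50 × √31.64 = 8.437 m.

8.44 m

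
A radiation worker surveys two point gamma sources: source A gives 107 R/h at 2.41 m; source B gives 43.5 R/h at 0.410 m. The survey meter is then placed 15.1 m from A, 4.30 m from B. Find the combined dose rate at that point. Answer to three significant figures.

3.12 R/h

Each source contributes Iᵢ·(dᵢ/rᵢ)²; contributions add.
A: 107 × (2.41/15.1)² = 2.726 R/h
B: 43.5 × (0.410/4.30)² = 0.3955 R/h
Total = 2.726 + 0.3955 = 3.122 R/h.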